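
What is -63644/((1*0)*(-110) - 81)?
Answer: 63644/81 ≈ 785.73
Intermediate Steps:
-63644/((1*0)*(-110) - 81) = -63644/(0*(-110) - 81) = -63644/(0 - 81) = -63644/(-81) = -63644*(-1/81) = 63644/81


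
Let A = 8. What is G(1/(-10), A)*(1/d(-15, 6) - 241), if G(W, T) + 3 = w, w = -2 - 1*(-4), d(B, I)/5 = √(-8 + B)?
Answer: 241 + I*√23/115 ≈ 241.0 + 0.041703*I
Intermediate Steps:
d(B, I) = 5*√(-8 + B)
w = 2 (w = -2 + 4 = 2)
G(W, T) = -1 (G(W, T) = -3 + 2 = -1)
G(1/(-10), A)*(1/d(-15, 6) - 241) = -(1/(5*√(-8 - 15)) - 241) = -(1/(5*√(-23)) - 241) = -(1/(5*(I*√23)) - 241) = -(1/(5*I*√23) - 241) = -(-I*√23/115 - 241) = -(-241 - I*√23/115) = 241 + I*√23/115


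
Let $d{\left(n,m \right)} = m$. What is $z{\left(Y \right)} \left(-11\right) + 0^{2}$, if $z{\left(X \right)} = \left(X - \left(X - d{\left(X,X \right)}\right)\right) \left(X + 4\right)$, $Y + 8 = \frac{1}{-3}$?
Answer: $- \frac{3575}{9} \approx -397.22$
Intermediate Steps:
$Y = - \frac{25}{3}$ ($Y = -8 + \frac{1}{-3} = -8 - \frac{1}{3} = - \frac{25}{3} \approx -8.3333$)
$z{\left(X \right)} = X \left(4 + X\right)$ ($z{\left(X \right)} = \left(X + \left(X - X\right)\right) \left(X + 4\right) = \left(X + 0\right) \left(4 + X\right) = X \left(4 + X\right)$)
$z{\left(Y \right)} \left(-11\right) + 0^{2} = - \frac{25 \left(4 - \frac{25}{3}\right)}{3} \left(-11\right) + 0^{2} = \left(- \frac{25}{3}\right) \left(- \frac{13}{3}\right) \left(-11\right) + 0 = \frac{325}{9} \left(-11\right) + 0 = - \frac{3575}{9} + 0 = - \frac{3575}{9}$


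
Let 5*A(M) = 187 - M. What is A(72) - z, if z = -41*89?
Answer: 3672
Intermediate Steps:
A(M) = 187/5 - M/5 (A(M) = (187 - M)/5 = 187/5 - M/5)
z = -3649
A(72) - z = (187/5 - ⅕*72) - 1*(-3649) = (187/5 - 72/5) + 3649 = 23 + 3649 = 3672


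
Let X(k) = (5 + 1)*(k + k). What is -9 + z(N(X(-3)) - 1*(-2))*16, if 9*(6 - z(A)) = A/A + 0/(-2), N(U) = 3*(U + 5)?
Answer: 767/9 ≈ 85.222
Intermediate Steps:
X(k) = 12*k (X(k) = 6*(2*k) = 12*k)
N(U) = 15 + 3*U (N(U) = 3*(5 + U) = 15 + 3*U)
z(A) = 53/9 (z(A) = 6 - (A/A + 0/(-2))/9 = 6 - (1 + 0*(-½))/9 = 6 - (1 + 0)/9 = 6 - ⅑*1 = 6 - ⅑ = 53/9)
-9 + z(N(X(-3)) - 1*(-2))*16 = -9 + (53/9)*16 = -9 + 848/9 = 767/9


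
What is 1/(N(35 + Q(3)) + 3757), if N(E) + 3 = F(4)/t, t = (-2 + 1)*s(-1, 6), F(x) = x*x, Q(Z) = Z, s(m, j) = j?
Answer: 3/11254 ≈ 0.00026657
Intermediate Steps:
F(x) = x²
t = -6 (t = (-2 + 1)*6 = -1*6 = -6)
N(E) = -17/3 (N(E) = -3 + 4²/(-6) = -3 + 16*(-⅙) = -3 - 8/3 = -17/3)
1/(N(35 + Q(3)) + 3757) = 1/(-17/3 + 3757) = 1/(11254/3) = 3/11254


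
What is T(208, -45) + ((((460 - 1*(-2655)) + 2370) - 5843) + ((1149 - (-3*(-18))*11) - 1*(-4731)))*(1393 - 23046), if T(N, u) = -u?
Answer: -106705939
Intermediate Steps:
T(208, -45) + ((((460 - 1*(-2655)) + 2370) - 5843) + ((1149 - (-3*(-18))*11) - 1*(-4731)))*(1393 - 23046) = -1*(-45) + ((((460 - 1*(-2655)) + 2370) - 5843) + ((1149 - (-3*(-18))*11) - 1*(-4731)))*(1393 - 23046) = 45 + ((((460 + 2655) + 2370) - 5843) + ((1149 - 54*11) + 4731))*(-21653) = 45 + (((3115 + 2370) - 5843) + ((1149 - 1*594) + 4731))*(-21653) = 45 + ((5485 - 5843) + ((1149 - 594) + 4731))*(-21653) = 45 + (-358 + (555 + 4731))*(-21653) = 45 + (-358 + 5286)*(-21653) = 45 + 4928*(-21653) = 45 - 106705984 = -106705939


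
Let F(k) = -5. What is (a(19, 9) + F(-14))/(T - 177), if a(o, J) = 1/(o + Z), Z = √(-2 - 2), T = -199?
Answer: 903/68620 + I/68620 ≈ 0.013159 + 1.4573e-5*I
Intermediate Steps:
Z = 2*I (Z = √(-4) = 2*I ≈ 2.0*I)
a(o, J) = 1/(o + 2*I)
(a(19, 9) + F(-14))/(T - 177) = (1/(19 + 2*I) - 5)/(-199 - 177) = ((19 - 2*I)/365 - 5)/(-376) = (-5 + (19 - 2*I)/365)*(-1/376) = 5/376 - (19 - 2*I)/137240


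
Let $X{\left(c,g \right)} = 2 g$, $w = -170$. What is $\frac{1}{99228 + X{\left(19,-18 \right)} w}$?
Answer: $\frac{1}{105348} \approx 9.4923 \cdot 10^{-6}$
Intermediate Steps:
$\frac{1}{99228 + X{\left(19,-18 \right)} w} = \frac{1}{99228 + 2 \left(-18\right) \left(-170\right)} = \frac{1}{99228 - -6120} = \frac{1}{99228 + 6120} = \frac{1}{105348}$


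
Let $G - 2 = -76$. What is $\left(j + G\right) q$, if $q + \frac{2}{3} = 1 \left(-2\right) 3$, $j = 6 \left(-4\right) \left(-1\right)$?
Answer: $\frac{1000}{3} \approx 333.33$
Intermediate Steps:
$G = -74$ ($G = 2 - 76 = -74$)
$j = 24$ ($j = \left(-24\right) \left(-1\right) = 24$)
$q = - \frac{20}{3}$ ($q = - \frac{2}{3} + 1 \left(-2\right) 3 = - \frac{2}{3} - 6 = - \frac{20}{3} \approx -6.6667$)
$\left(j + G\right) q = \left(24 - 74\right) \left(- \frac{20}{3}\right) = \left(-50\right) \left(- \frac{20}{3}\right) = \frac{1000}{3}$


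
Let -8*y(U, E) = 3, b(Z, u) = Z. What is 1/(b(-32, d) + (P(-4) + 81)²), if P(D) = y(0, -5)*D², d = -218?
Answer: 1/5593 ≈ 0.00017879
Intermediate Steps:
y(U, E) = -3/8 (y(U, E) = -⅛*3 = -3/8)
P(D) = -3*D²/8
1/(b(-32, d) + (P(-4) + 81)²) = 1/(-32 + (-3/8*(-4)² + 81)²) = 1/(-32 + (-3/8*16 + 81)²) = 1/(-32 + (-6 + 81)²) = 1/(-32 + 75²) = 1/(-32 + 5625) = 1/5593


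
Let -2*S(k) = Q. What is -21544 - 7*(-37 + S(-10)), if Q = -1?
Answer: -42577/2 ≈ -21289.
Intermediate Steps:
S(k) = 1/2 (S(k) = -1/2*(-1) = 1/2)
-21544 - 7*(-37 + S(-10)) = -21544 - 7*(-37 + 1/2) = -21544 - 7*(-73)/2 = -21544 - 1*(-511/2) = -21544 + 511/2 = -42577/2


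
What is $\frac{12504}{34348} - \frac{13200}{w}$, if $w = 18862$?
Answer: $- \frac{27192894}{80983997} \approx -0.33578$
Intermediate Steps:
$\frac{12504}{34348} - \frac{13200}{w} = \frac{12504}{34348} - \frac{13200}{18862} = 12504 \cdot \frac{1}{34348} - \frac{6600}{9431} = \frac{3126}{8587} - \frac{6600}{9431} = - \frac{27192894}{80983997}$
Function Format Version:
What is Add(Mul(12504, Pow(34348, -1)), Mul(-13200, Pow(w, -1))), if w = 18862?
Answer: Rational(-27192894, 80983997) ≈ -0.33578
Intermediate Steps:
Add(Mul(12504, Pow(34348, -1)), Mul(-13200, Pow(w, -1))) = Add(Mul(12504, Pow(34348, -1)), Mul(-13200, Pow(18862, -1))) = Add(Mul(12504, Rational(1, 34348)), Mul(-13200, Rational(1, 18862))) = Add(Rational(3126, 8587), Rational(-6600, 9431)) = Rational(-27192894, 80983997)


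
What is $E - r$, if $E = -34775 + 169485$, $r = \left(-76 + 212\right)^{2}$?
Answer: $116214$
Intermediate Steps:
$r = 18496$ ($r = 136^{2} = 18496$)
$E = 134710$
$E - r = 134710 - 18496 = 116214$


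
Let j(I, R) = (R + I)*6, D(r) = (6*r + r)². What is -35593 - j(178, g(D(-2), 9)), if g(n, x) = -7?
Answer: -36619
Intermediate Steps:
D(r) = 49*r² (D(r) = (7*r)² = 49*r²)
j(I, R) = 6*I + 6*R (j(I, R) = (I + R)*6 = 6*I + 6*R)
-35593 - j(178, g(D(-2), 9)) = -35593 - (6*178 + 6*(-7)) = -35593 - (1068 - 42) = -35593 - 1*1026 = -35593 - 1026 = -36619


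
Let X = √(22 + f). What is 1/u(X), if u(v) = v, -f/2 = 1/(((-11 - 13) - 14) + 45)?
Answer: √266/76 ≈ 0.21460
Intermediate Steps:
f = -2/7 (f = -2/(((-11 - 13) - 14) + 45) = -2/((-24 - 14) + 45) = -2/(-38 + 45) = -2/7 ≈ -0.28571)
X = 2*√266/7 (X = √(22 - 2/7) = √(152/7) = 2*√266/7 ≈ 4.6599)
1/u(X) = 1/(2*√266/7) = √266/76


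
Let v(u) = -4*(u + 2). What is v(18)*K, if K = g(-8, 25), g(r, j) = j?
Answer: -2000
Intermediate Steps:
v(u) = -8 - 4*u (v(u) = -4*(2 + u) = -8 - 4*u)
K = 25
v(18)*K = (-8 - 4*18)*25 = (-8 - 72)*25 = -80*25 = -2000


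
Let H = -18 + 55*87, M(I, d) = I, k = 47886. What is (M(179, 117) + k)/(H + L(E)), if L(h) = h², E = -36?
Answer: 48065/6063 ≈ 7.9276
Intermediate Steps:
H = 4767 (H = -18 + 4785 = 4767)
(M(179, 117) + k)/(H + L(E)) = (179 + 47886)/(4767 + (-36)²) = 48065/(4767 + 1296) = 48065/6063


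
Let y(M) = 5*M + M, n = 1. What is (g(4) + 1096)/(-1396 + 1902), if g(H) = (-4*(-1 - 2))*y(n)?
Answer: 584/253 ≈ 2.3083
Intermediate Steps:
y(M) = 6*M
g(H) = 72 (g(H) = (-4*(-1 - 2))*(6*1) = -4*(-3)*6 = 12*6 = 72)
(g(4) + 1096)/(-1396 + 1902) = (72 + 1096)/(-1396 + 1902) = 1168/506 = 1168*(1/506) = 584/253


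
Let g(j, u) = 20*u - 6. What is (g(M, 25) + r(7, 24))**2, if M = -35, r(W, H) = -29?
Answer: 216225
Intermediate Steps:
g(j, u) = -6 + 20*u
(g(M, 25) + r(7, 24))**2 = ((-6 + 20*25) - 29)**2 = ((-6 + 500) - 29)**2 = (494 - 29)**2 = 465**2 = 216225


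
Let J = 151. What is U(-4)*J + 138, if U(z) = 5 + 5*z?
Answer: -2127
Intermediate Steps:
U(-4)*J + 138 = (5 + 5*(-4))*151 + 138 = (5 - 20)*151 + 138 = -15*151 + 138 = -2265 + 138 = -2127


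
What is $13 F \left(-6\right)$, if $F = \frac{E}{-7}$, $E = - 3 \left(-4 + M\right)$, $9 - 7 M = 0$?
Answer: $\frac{4446}{49} \approx 90.735$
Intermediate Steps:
$M = \frac{9}{7}$ ($M = \frac{9}{7} - 0 = \frac{9}{7} + 0 = \frac{9}{7} \approx 1.2857$)
$E = \frac{57}{7}$ ($E = - 3 \left(-4 + \frac{9}{7}\right) = \left(-3\right) \left(- \frac{19}{7}\right) = \frac{57}{7} \approx 8.1429$)
$F = - \frac{57}{49}$ ($F = \frac{57}{7 \left(-7\right)} = \frac{57}{7} \left(- \frac{1}{7}\right) = - \frac{57}{49} \approx -1.1633$)
$13 F \left(-6\right) = 13 \left(- \frac{57}{49}\right) \left(-6\right) = \left(- \frac{741}{49}\right) \left(-6\right) = \frac{4446}{49}$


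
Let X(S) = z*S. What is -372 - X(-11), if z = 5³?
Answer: 1003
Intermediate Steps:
z = 125
X(S) = 125*S
-372 - X(-11) = -372 - 125*(-11) = -372 - 1*(-1375) = -372 + 1375 = 1003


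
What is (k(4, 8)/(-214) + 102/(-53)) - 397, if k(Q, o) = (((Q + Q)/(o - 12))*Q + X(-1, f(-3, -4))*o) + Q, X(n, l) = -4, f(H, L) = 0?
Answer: -2261347/5671 ≈ -398.76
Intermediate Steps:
k(Q, o) = Q - 4*o + 2*Q²/(-12 + o) (k(Q, o) = (((Q + Q)/(o - 12))*Q - 4*o) + Q = (((2*Q)/(-12 + o))*Q - 4*o) + Q = ((2*Q/(-12 + o))*Q - 4*o) + Q = (2*Q²/(-12 + o) - 4*o) + Q = (-4*o + 2*Q²/(-12 + o)) + Q = Q - 4*o + 2*Q²/(-12 + o))
(k(4, 8)/(-214) + 102/(-53)) - 397 = (((-12*4 - 4*8² + 2*4² + 48*8 + 4*8)/(-12 + 8))/(-214) + 102/(-53)) - 397 = (((-48 - 4*64 + 2*16 + 384 + 32)/(-4))*(-1/214) + 102*(-1/53)) - 397 = (-(-48 - 256 + 32 + 384 + 32)/4*(-1/214) - 102/53) - 397 = (-¼*144*(-1/214) - 102/53) - 397 = (-36*(-1/214) - 102/53) - 397 = (18/107 - 102/53) - 397 = -9960/5671 - 397 = -2261347/5671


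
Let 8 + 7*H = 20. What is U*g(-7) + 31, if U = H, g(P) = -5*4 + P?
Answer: -107/7 ≈ -15.286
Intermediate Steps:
H = 12/7 (H = -8/7 + (⅐)*20 = -8/7 + 20/7 = 12/7 ≈ 1.7143)
g(P) = -20 + P
U = 12/7 ≈ 1.7143
U*g(-7) + 31 = 12*(-20 - 7)/7 + 31 = (12/7)*(-27) + 31 = -324/7 + 31 = -107/7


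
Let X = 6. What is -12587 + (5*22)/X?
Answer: -37706/3 ≈ -12569.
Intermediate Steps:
-12587 + (5*22)/X = -12587 + (5*22)/6 = -12587 + 110*(1/6) = -12587 + 55/3 = -37706/3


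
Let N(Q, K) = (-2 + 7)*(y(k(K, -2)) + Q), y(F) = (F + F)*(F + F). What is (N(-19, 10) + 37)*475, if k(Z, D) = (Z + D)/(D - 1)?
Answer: 360050/9 ≈ 40006.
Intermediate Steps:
k(Z, D) = (D + Z)/(-1 + D)
y(F) = 4*F² (y(F) = (2*F)*(2*F) = 4*F²)
N(Q, K) = 5*Q + 20*(⅔ - K/3)² (N(Q, K) = (-2 + 7)*(4*((-2 + K)/(-1 - 2))² + Q) = 5*(4*((-2 + K)/(-3))² + Q) = 5*(4*(-(-2 + K)/3)² + Q) = 5*(4*(⅔ - K/3)² + Q) = 5*(Q + 4*(⅔ - K/3)²) = 5*Q + 20*(⅔ - K/3)²)
(N(-19, 10) + 37)*475 = ((5*(-19) + 20*(-2 + 10)²/9) + 37)*475 = ((-95 + (20/9)*8²) + 37)*475 = ((-95 + (20/9)*64) + 37)*475 = ((-95 + 1280/9) + 37)*475 = (425/9 + 37)*475 = (758/9)*475 = 360050/9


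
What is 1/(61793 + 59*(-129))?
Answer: 1/54182 ≈ 1.8456e-5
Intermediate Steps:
1/(61793 + 59*(-129)) = 1/(61793 - 7611) = 1/54182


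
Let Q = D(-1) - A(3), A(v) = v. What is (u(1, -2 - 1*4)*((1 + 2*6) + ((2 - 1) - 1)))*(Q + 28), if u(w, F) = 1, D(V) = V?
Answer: 312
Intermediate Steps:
Q = -4 (Q = -1 - 1*3 = -1 - 3 = -4)
(u(1, -2 - 1*4)*((1 + 2*6) + ((2 - 1) - 1)))*(Q + 28) = (1*((1 + 2*6) + ((2 - 1) - 1)))*(-4 + 28) = (1*((1 + 12) + (1 - 1)))*24 = (1*(13 + 0))*24 = (1*13)*24 = 13*24 = 312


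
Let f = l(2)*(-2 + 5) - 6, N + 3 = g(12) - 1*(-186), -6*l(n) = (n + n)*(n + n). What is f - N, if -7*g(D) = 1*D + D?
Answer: -1355/7 ≈ -193.57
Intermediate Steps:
l(n) = -2*n**2/3 (l(n) = -(n + n)*(n + n)/6 = -2*n*2*n/6 = -2*n**2/3)
g(D) = -2*D/7 (g(D) = -(1*D + D)/7 = -(D + D)/7 = -2*D/7)
N = 1257/7 (N = -3 + (-2/7*12 - 1*(-186)) = -3 + (-24/7 + 186) = -3 + 1278/7 = 1257/7 ≈ 179.57)
f = -14 (f = (-2/3*2**2)*(-2 + 5) - 6 = -2/3*4*3 - 6 = -8/3*3 - 6 = -8 - 6 = -14)
f - N = -14 - 1*1257/7 = -14 - 1257/7 = -1355/7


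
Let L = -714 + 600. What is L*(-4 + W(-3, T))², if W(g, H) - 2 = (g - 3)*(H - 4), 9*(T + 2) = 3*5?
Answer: -65664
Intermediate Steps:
T = -⅓ (T = -2 + (3*5)/9 = -2 + (⅑)*15 = -2 + 5/3 = -⅓ ≈ -0.33333)
W(g, H) = 2 + (-4 + H)*(-3 + g) (W(g, H) = 2 + (g - 3)*(H - 4) = 2 + (-3 + g)*(-4 + H) = 2 + (-4 + H)*(-3 + g))
L = -114
L*(-4 + W(-3, T))² = -114*(-4 + (14 - 4*(-3) - 3*(-⅓) - ⅓*(-3)))² = -114*(-4 + (14 + 12 + 1 + 1))² = -114*(-4 + 28)² = -114*24² = -114*576 = -65664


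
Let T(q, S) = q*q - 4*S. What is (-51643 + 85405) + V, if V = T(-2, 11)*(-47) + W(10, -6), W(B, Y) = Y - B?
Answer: 35626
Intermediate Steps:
T(q, S) = q² - 4*S
V = 1864 (V = ((-2)² - 4*11)*(-47) + (-6 - 1*10) = (4 - 44)*(-47) + (-6 - 10) = -40*(-47) - 16 = 1880 - 16 = 1864)
(-51643 + 85405) + V = (-51643 + 85405) + 1864 = 33762 + 1864 = 35626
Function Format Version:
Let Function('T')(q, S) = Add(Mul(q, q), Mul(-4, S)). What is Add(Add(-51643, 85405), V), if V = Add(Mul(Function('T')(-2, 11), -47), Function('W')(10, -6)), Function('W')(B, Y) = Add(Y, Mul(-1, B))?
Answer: 35626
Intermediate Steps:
Function('T')(q, S) = Add(Pow(q, 2), Mul(-4, S))
V = 1864 (V = Add(Mul(Add(Pow(-2, 2), Mul(-4, 11)), -47), Add(-6, Mul(-1, 10))) = Add(Mul(Add(4, -44), -47), Add(-6, -10)) = Add(Mul(-40, -47), -16) = Add(1880, -16) = 1864)
Add(Add(-51643, 85405), V) = Add(Add(-51643, 85405), 1864) = Add(33762, 1864) = 35626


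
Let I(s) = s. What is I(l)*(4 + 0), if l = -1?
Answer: -4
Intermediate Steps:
I(l)*(4 + 0) = -(4 + 0) = -1*4 = -4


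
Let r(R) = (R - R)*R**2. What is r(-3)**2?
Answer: 0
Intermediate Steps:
r(R) = 0 (r(R) = 0*R**2 = 0)
r(-3)**2 = 0**2 = 0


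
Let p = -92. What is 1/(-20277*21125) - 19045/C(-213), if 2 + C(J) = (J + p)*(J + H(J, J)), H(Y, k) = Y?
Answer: -8157956828053/55654869933000 ≈ -0.14658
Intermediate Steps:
C(J) = -2 + 2*J*(-92 + J) (C(J) = -2 + (J - 92)*(J + J) = -2 + (-92 + J)*(2*J) = -2 + 2*J*(-92 + J))
1/(-20277*21125) - 19045/C(-213) = 1/(-20277*21125) - 19045/(-2 - 184*(-213) + 2*(-213)²) = -1/20277*1/21125 - 19045/(-2 + 39192 + 2*45369) = -1/428351625 - 19045/(-2 + 39192 + 90738) = -1/428351625 - 19045/129928 = -8157956828053/55654869933000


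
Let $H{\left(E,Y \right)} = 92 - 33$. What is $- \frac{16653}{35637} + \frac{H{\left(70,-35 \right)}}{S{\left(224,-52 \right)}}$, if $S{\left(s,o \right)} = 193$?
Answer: $- \frac{52926}{327521} \approx -0.1616$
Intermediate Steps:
$H{\left(E,Y \right)} = 59$ ($H{\left(E,Y \right)} = 92 - 33 = 59$)
$- \frac{16653}{35637} + \frac{H{\left(70,-35 \right)}}{S{\left(224,-52 \right)}} = - \frac{16653}{35637} + \frac{59}{193} = \left(-16653\right) \frac{1}{35637} + 59 \cdot \frac{1}{193} = - \frac{793}{1697} + \frac{59}{193} = - \frac{52926}{327521}$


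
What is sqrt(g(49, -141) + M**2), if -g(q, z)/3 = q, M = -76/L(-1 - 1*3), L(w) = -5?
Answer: sqrt(2101)/5 ≈ 9.1673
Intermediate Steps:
M = 76/5 (M = -76/(-5) = -76*(-1/5) = 76/5 ≈ 15.200)
g(q, z) = -3*q
sqrt(g(49, -141) + M**2) = sqrt(-3*49 + (76/5)**2) = sqrt(-147 + 5776/25) = sqrt(2101/25) = sqrt(2101)/5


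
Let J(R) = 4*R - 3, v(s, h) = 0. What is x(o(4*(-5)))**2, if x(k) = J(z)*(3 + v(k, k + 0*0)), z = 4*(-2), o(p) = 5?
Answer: 11025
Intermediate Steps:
z = -8
J(R) = -3 + 4*R
x(k) = -105 (x(k) = (-3 + 4*(-8))*(3 + 0) = (-3 - 32)*3 = -35*3 = -105)
x(o(4*(-5)))**2 = (-105)**2 = 11025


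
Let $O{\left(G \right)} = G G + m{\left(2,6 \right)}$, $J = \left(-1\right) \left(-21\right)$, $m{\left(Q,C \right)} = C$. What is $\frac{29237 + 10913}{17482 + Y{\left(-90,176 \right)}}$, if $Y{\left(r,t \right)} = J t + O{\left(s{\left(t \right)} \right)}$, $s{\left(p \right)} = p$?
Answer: $\frac{4015}{5216} \approx 0.76975$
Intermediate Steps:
$J = 21$
$O{\left(G \right)} = 6 + G^{2}$ ($O{\left(G \right)} = G G + 6 = G^{2} + 6 = 6 + G^{2}$)
$Y{\left(r,t \right)} = 6 + t^{2} + 21 t$ ($Y{\left(r,t \right)} = 21 t + \left(6 + t^{2}\right) = 6 + t^{2} + 21 t$)
$\frac{29237 + 10913}{17482 + Y{\left(-90,176 \right)}} = \frac{29237 + 10913}{17482 + \left(6 + 176^{2} + 21 \cdot 176\right)} = \frac{40150}{17482 + \left(6 + 30976 + 3696\right)} = \frac{40150}{17482 + 34678} = \frac{40150}{52160} = 40150 \cdot \frac{1}{52160} = \frac{4015}{5216}$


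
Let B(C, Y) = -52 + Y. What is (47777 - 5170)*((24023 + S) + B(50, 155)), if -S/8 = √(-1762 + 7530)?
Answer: 1027936482 - 681712*√1442 ≈ 1.0020e+9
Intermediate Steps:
S = -16*√1442 (S = -8*√(-1762 + 7530) = -16*√1442 ≈ -607.58)
(47777 - 5170)*((24023 + S) + B(50, 155)) = (47777 - 5170)*((24023 - 16*√1442) + (-52 + 155)) = 42607*((24023 - 16*√1442) + 103) = 42607*(24126 - 16*√1442) = 1027936482 - 681712*√1442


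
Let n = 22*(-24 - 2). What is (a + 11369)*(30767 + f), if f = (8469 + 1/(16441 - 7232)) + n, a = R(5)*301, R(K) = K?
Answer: 4583874947098/9209 ≈ 4.9776e+8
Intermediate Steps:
n = -572 (n = 22*(-26) = -572)
a = 1505 (a = 5*301 = 1505)
f = 72723474/9209 (f = (8469 + 1/(16441 - 7232)) - 572 = (8469 + 1/9209) - 572 = 77991022/9209 - 572 = 72723474/9209 ≈ 7897.0)
(a + 11369)*(30767 + f) = (1505 + 11369)*(30767 + 72723474/9209) = 12874*(356056777/9209) = 4583874947098/9209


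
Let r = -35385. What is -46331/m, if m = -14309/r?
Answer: -1639422435/14309 ≈ -1.1457e+5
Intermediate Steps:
m = 14309/35385 (m = -14309/(-35385) = -14309*(-1/35385) = 14309/35385 ≈ 0.40438)
-46331/m = -46331/14309/35385 = -46331*35385/14309 = -1639422435/14309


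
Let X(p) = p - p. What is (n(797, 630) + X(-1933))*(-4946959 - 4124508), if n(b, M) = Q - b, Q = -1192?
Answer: 18043147863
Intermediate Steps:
X(p) = 0
n(b, M) = -1192 - b
(n(797, 630) + X(-1933))*(-4946959 - 4124508) = ((-1192 - 1*797) + 0)*(-4946959 - 4124508) = ((-1192 - 797) + 0)*(-9071467) = (-1989 + 0)*(-9071467) = -1989*(-9071467) = 18043147863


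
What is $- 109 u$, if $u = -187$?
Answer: $20383$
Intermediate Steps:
$- 109 u = \left(-109\right) \left(-187\right) = 20383$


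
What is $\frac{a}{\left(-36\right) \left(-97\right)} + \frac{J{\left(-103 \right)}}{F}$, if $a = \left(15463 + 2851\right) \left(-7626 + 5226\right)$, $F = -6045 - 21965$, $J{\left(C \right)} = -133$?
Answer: $- \frac{102594989297}{8150910} \approx -12587.0$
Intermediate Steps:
$F = -28010$ ($F = -6045 - 21965 = -28010$)
$a = -43953600$ ($a = 18314 \left(-2400\right) = -43953600$)
$\frac{a}{\left(-36\right) \left(-97\right)} + \frac{J{\left(-103 \right)}}{F} = - \frac{43953600}{\left(-36\right) \left(-97\right)} - \frac{133}{-28010} = - \frac{43953600}{3492} - - \frac{133}{28010} = \left(-43953600\right) \frac{1}{3492} + \frac{133}{28010} = - \frac{3662800}{291} + \frac{133}{28010} = - \frac{102594989297}{8150910}$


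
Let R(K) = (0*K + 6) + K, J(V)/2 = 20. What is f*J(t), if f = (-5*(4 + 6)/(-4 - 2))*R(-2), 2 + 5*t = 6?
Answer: 4000/3 ≈ 1333.3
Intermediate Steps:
t = ⅘ (t = -⅖ + (⅕)*6 = -⅖ + 6/5 = ⅘ ≈ 0.80000)
J(V) = 40 (J(V) = 2*20 = 40)
R(K) = 6 + K (R(K) = (0 + 6) + K = 6 + K)
f = 100/3 (f = (-5*(4 + 6)/(-4 - 2))*(6 - 2) = -50/(-6)*4 = -50*(-1)/6*4 = -5*(-5/3)*4 = (25/3)*4 = 100/3 ≈ 33.333)
f*J(t) = (100/3)*40 = 4000/3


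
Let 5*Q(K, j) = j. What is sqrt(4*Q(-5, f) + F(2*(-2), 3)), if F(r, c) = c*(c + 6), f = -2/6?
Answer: sqrt(6015)/15 ≈ 5.1704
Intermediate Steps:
f = -1/3 (f = -2*1/6 = -1/3 ≈ -0.33333)
Q(K, j) = j/5
F(r, c) = c*(6 + c)
sqrt(4*Q(-5, f) + F(2*(-2), 3)) = sqrt(4*((1/5)*(-1/3)) + 3*(6 + 3)) = sqrt(4*(-1/15) + 3*9) = sqrt(-4/15 + 27) = sqrt(401/15) = sqrt(6015)/15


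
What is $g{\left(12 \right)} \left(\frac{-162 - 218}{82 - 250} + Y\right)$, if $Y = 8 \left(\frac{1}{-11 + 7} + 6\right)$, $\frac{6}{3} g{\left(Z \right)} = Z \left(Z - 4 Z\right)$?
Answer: $- \frac{72972}{7} \approx -10425.0$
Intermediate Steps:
$g{\left(Z \right)} = - \frac{3 Z^{2}}{2}$ ($g{\left(Z \right)} = \frac{Z \left(Z - 4 Z\right)}{2} = \frac{Z \left(- 3 Z\right)}{2} = \frac{\left(-3\right) Z^{2}}{2} = - \frac{3 Z^{2}}{2}$)
$Y = 46$ ($Y = 8 \left(\frac{1}{-4} + 6\right) = 8 \left(- \frac{1}{4} + 6\right) = 8 \cdot \frac{23}{4} = 46$)
$g{\left(12 \right)} \left(\frac{-162 - 218}{82 - 250} + Y\right) = - \frac{3 \cdot 12^{2}}{2} \left(\frac{-162 - 218}{82 - 250} + 46\right) = \left(- \frac{3}{2}\right) 144 \left(- \frac{380}{-168} + 46\right) = - 216 \left(\left(-380\right) \left(- \frac{1}{168}\right) + 46\right) = - 216 \left(\frac{95}{42} + 46\right) = \left(-216\right) \frac{2027}{42} = - \frac{72972}{7}$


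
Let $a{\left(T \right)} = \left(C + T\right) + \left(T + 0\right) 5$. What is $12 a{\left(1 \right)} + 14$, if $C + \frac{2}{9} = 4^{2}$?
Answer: $\frac{826}{3} \approx 275.33$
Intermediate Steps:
$C = \frac{142}{9}$ ($C = - \frac{2}{9} + 4^{2} = - \frac{2}{9} + 16 = \frac{142}{9} \approx 15.778$)
$a{\left(T \right)} = \frac{142}{9} + 6 T$ ($a{\left(T \right)} = \left(\frac{142}{9} + T\right) + \left(T + 0\right) 5 = \left(\frac{142}{9} + T\right) + T 5 = \left(\frac{142}{9} + T\right) + 5 T = \frac{142}{9} + 6 T$)
$12 a{\left(1 \right)} + 14 = 12 \left(\frac{142}{9} + 6 \cdot 1\right) + 14 = 12 \left(\frac{142}{9} + 6\right) + 14 = 12 \cdot \frac{196}{9} + 14 = \frac{784}{3} + 14 = \frac{826}{3}$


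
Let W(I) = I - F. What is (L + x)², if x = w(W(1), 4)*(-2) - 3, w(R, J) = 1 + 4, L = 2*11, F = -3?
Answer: 81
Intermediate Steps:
L = 22
W(I) = 3 + I (W(I) = I - 1*(-3) = I + 3 = 3 + I)
w(R, J) = 5
x = -13 (x = 5*(-2) - 3 = -10 - 3 = -13)
(L + x)² = (22 - 13)² = 9² = 81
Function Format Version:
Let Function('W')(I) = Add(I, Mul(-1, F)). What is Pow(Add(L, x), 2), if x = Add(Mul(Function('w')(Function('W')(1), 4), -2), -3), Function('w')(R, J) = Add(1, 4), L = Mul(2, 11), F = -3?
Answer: 81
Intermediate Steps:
L = 22
Function('W')(I) = Add(3, I) (Function('W')(I) = Add(I, Mul(-1, -3)) = Add(I, 3) = Add(3, I))
Function('w')(R, J) = 5
x = -13 (x = Add(Mul(5, -2), -3) = Add(-10, -3) = -13)
Pow(Add(L, x), 2) = Pow(Add(22, -13), 2) = Pow(9, 2) = 81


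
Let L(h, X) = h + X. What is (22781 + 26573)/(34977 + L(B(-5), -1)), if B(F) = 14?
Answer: 24677/17495 ≈ 1.4105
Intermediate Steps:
L(h, X) = X + h
(22781 + 26573)/(34977 + L(B(-5), -1)) = (22781 + 26573)/(34977 + (-1 + 14)) = 49354/(34977 + 13) = 49354/34990 = 49354*(1/34990) = 24677/17495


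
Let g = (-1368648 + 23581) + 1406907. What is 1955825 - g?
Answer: 1893985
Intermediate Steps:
g = 61840 (g = -1345067 + 1406907 = 61840)
1955825 - g = 1955825 - 1*61840 = 1955825 - 61840 = 1893985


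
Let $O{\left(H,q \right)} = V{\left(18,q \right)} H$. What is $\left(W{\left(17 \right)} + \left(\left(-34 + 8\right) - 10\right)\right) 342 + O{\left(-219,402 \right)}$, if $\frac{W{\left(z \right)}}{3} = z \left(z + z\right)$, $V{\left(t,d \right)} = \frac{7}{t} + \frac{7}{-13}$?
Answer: $\frac{45298403}{78} \approx 5.8075 \cdot 10^{5}$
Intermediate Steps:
$V{\left(t,d \right)} = - \frac{7}{13} + \frac{7}{t}$ ($V{\left(t,d \right)} = \frac{7}{t} + 7 \left(- \frac{1}{13}\right) = \frac{7}{t} - \frac{7}{13} = - \frac{7}{13} + \frac{7}{t}$)
$W{\left(z \right)} = 6 z^{2}$ ($W{\left(z \right)} = 3 z \left(z + z\right) = 3 z 2 z = 3 \cdot 2 z^{2} = 6 z^{2}$)
$O{\left(H,q \right)} = - \frac{35 H}{234}$ ($O{\left(H,q \right)} = \left(- \frac{7}{13} + \frac{7}{18}\right) H = - \frac{35 H}{234}$)
$\left(W{\left(17 \right)} + \left(\left(-34 + 8\right) - 10\right)\right) 342 + O{\left(-219,402 \right)} = \left(6 \cdot 17^{2} + \left(\left(-34 + 8\right) - 10\right)\right) 342 - - \frac{2555}{78} = \left(6 \cdot 289 - 36\right) 342 + \frac{2555}{78} = \left(1734 - 36\right) 342 + \frac{2555}{78} = 1698 \cdot 342 + \frac{2555}{78} = 580716 + \frac{2555}{78} = \frac{45298403}{78}$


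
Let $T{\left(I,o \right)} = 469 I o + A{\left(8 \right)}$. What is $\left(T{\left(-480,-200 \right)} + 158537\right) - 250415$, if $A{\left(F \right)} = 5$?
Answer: $44932127$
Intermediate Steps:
$T{\left(I,o \right)} = 5 + 469 I o$ ($T{\left(I,o \right)} = 469 I o + 5 = 5 + 469 I o$)
$\left(T{\left(-480,-200 \right)} + 158537\right) - 250415 = \left(\left(5 + 469 \left(-480\right) \left(-200\right)\right) + 158537\right) - 250415 = \left(\left(5 + 45024000\right) + 158537\right) - 250415 = \left(45024005 + 158537\right) - 250415 = 45182542 - 250415 = 44932127$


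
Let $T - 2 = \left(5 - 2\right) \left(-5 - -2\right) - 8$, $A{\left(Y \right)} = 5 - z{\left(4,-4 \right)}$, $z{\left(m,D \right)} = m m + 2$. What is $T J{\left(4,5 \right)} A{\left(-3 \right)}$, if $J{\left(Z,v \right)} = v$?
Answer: $975$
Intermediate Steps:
$z{\left(m,D \right)} = 2 + m^{2}$ ($z{\left(m,D \right)} = m^{2} + 2 = 2 + m^{2}$)
$A{\left(Y \right)} = -13$ ($A{\left(Y \right)} = 5 - \left(2 + 4^{2}\right) = 5 - \left(2 + 16\right) = 5 - 18 = -13$)
$T = -15$ ($T = 2 + \left(\left(5 - 2\right) \left(-5 - -2\right) - 8\right) = 2 + \left(3 \left(-5 + 2\right) - 8\right) = 2 + \left(3 \left(-3\right) - 8\right) = 2 - 17 = -15$)
$T J{\left(4,5 \right)} A{\left(-3 \right)} = \left(-15\right) 5 \left(-13\right) = \left(-75\right) \left(-13\right) = 975$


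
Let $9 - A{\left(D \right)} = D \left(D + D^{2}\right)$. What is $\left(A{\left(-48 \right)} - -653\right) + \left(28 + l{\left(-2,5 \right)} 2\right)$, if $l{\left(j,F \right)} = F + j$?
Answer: $108984$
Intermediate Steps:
$A{\left(D \right)} = 9 - D \left(D + D^{2}\right)$
$\left(A{\left(-48 \right)} - -653\right) + \left(28 + l{\left(-2,5 \right)} 2\right) = \left(\left(9 - \left(-48\right)^{2} - \left(-48\right)^{3}\right) - -653\right) + \left(28 + \left(5 - 2\right) 2\right) = \left(\left(9 - 2304 - -110592\right) + 653\right) + \left(28 + 3 \cdot 2\right) = \left(\left(9 - 2304 + 110592\right) + 653\right) + \left(28 + 6\right) = \left(108297 + 653\right) + 34 = 108950 + 34 = 108984$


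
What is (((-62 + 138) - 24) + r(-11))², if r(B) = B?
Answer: 1681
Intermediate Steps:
(((-62 + 138) - 24) + r(-11))² = (((-62 + 138) - 24) - 11)² = ((76 - 24) - 11)² = (52 - 11)² = 41² = 1681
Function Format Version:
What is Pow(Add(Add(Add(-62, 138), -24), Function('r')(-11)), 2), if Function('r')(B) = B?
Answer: 1681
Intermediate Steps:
Pow(Add(Add(Add(-62, 138), -24), Function('r')(-11)), 2) = Pow(Add(Add(Add(-62, 138), -24), -11), 2) = Pow(Add(Add(76, -24), -11), 2) = Pow(Add(52, -11), 2) = Pow(41, 2) = 1681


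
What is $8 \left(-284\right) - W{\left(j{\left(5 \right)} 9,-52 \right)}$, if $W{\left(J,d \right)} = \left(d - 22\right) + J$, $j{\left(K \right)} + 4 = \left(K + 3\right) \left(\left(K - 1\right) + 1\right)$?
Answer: $-2522$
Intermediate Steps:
$j{\left(K \right)} = -4 + K \left(3 + K\right)$ ($j{\left(K \right)} = -4 + \left(K + 3\right) \left(\left(K - 1\right) + 1\right) = -4 + \left(3 + K\right) \left(\left(-1 + K\right) + 1\right) = -4 + \left(3 + K\right) K = -4 + K \left(3 + K\right)$)
$W{\left(J,d \right)} = -22 + J + d$ ($W{\left(J,d \right)} = \left(-22 + d\right) + J = -22 + J + d$)
$8 \left(-284\right) - W{\left(j{\left(5 \right)} 9,-52 \right)} = 8 \left(-284\right) - \left(-22 + \left(-4 + 5^{2} + 3 \cdot 5\right) 9 - 52\right) = -2272 - \left(-22 + \left(-4 + 25 + 15\right) 9 - 52\right) = -2272 - \left(-22 + 36 \cdot 9 - 52\right) = -2272 - \left(-22 + 324 - 52\right) = -2272 - 250 = -2522$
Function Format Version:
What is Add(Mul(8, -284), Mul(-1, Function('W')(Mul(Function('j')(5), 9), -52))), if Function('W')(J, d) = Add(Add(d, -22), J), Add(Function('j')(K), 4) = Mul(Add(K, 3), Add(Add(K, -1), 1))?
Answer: -2522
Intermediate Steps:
Function('j')(K) = Add(-4, Mul(K, Add(3, K))) (Function('j')(K) = Add(-4, Mul(Add(K, 3), Add(Add(K, -1), 1))) = Add(-4, Mul(Add(3, K), Add(Add(-1, K), 1))) = Add(-4, Mul(Add(3, K), K)) = Add(-4, Mul(K, Add(3, K))))
Function('W')(J, d) = Add(-22, J, d) (Function('W')(J, d) = Add(Add(-22, d), J) = Add(-22, J, d))
Add(Mul(8, -284), Mul(-1, Function('W')(Mul(Function('j')(5), 9), -52))) = Add(Mul(8, -284), Mul(-1, Add(-22, Mul(Add(-4, Pow(5, 2), Mul(3, 5)), 9), -52))) = Add(-2272, Mul(-1, Add(-22, Mul(Add(-4, 25, 15), 9), -52))) = Add(-2272, Mul(-1, Add(-22, Mul(36, 9), -52))) = Add(-2272, Mul(-1, Add(-22, 324, -52))) = Add(-2272, Mul(-1, 250)) = Add(-2272, -250) = -2522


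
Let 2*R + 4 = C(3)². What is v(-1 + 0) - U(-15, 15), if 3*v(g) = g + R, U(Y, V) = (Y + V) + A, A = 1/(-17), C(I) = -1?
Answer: -79/102 ≈ -0.77451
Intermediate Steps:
A = -1/17 ≈ -0.058824
U(Y, V) = -1/17 + V + Y (U(Y, V) = (Y + V) - 1/17 = (V + Y) - 1/17 = -1/17 + V + Y)
R = -3/2 (R = -2 + (½)*(-1)² = -2 + (½)*1 = -2 + ½ = -3/2 ≈ -1.5000)
v(g) = -½ + g/3 (v(g) = (g - 3/2)/3 = (-3/2 + g)/3 = -½ + g/3)
v(-1 + 0) - U(-15, 15) = (-½ + (-1 + 0)/3) - (-1/17 + 15 - 15) = (-½ + (⅓)*(-1)) - 1*(-1/17) = (-½ - ⅓) + 1/17 = -⅚ + 1/17 = -79/102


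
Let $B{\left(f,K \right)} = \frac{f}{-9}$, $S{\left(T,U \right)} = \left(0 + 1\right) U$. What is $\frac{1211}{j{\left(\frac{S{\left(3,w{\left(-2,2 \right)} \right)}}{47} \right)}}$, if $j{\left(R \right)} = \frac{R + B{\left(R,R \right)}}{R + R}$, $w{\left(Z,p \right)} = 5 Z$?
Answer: $\frac{10899}{4} \approx 2724.8$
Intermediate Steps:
$S{\left(T,U \right)} = U$ ($S{\left(T,U \right)} = 1 U = U$)
$B{\left(f,K \right)} = - \frac{f}{9}$ ($B{\left(f,K \right)} = f \left(- \frac{1}{9}\right) = - \frac{f}{9}$)
$j{\left(R \right)} = \frac{4}{9}$ ($j{\left(R \right)} = \frac{R - \frac{R}{9}}{R + R} = \frac{\frac{8}{9} R}{2 R} = \frac{8 R}{9} \frac{1}{2 R} = \frac{4}{9}$)
$\frac{1211}{j{\left(\frac{S{\left(3,w{\left(-2,2 \right)} \right)}}{47} \right)}} = \frac{1211}{\frac{4}{9}} = 1211 \cdot \frac{9}{4} = \frac{10899}{4}$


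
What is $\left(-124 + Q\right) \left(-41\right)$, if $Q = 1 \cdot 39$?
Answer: $3485$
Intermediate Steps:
$Q = 39$
$\left(-124 + Q\right) \left(-41\right) = \left(-124 + 39\right) \left(-41\right) = \left(-85\right) \left(-41\right) = 3485$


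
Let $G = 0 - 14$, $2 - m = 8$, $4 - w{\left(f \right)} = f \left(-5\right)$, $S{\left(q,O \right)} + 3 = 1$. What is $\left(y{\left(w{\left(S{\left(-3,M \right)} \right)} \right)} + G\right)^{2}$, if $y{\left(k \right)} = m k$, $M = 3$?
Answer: $484$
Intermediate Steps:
$S{\left(q,O \right)} = -2$ ($S{\left(q,O \right)} = -3 + 1 = -2$)
$w{\left(f \right)} = 4 + 5 f$ ($w{\left(f \right)} = 4 - f \left(-5\right) = 4 - - 5 f = 4 + 5 f$)
$m = -6$ ($m = 2 - 8 = -6$)
$G = -14$
$y{\left(k \right)} = - 6 k$
$\left(y{\left(w{\left(S{\left(-3,M \right)} \right)} \right)} + G\right)^{2} = \left(- 6 \left(4 + 5 \left(-2\right)\right) - 14\right)^{2} = \left(- 6 \left(4 - 10\right) - 14\right)^{2} = \left(\left(-6\right) \left(-6\right) - 14\right)^{2} = \left(36 - 14\right)^{2} = 22^{2} = 484$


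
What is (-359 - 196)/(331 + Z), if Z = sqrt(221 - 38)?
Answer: -183705/109378 + 555*sqrt(183)/109378 ≈ -1.6109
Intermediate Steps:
Z = sqrt(183) ≈ 13.528
(-359 - 196)/(331 + Z) = (-359 - 196)/(331 + sqrt(183)) = -555/(331 + sqrt(183))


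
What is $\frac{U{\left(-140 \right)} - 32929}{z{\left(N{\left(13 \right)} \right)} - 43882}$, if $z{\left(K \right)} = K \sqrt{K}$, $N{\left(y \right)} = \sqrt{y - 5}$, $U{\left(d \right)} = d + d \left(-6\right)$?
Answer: $\frac{32229}{43882 - 4 \sqrt[4]{2}} \approx 0.73453$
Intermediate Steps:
$U{\left(d \right)} = - 5 d$ ($U{\left(d \right)} = d - 6 d = - 5 d$)
$N{\left(y \right)} = \sqrt{-5 + y}$
$z{\left(K \right)} = K^{\frac{3}{2}}$
$\frac{U{\left(-140 \right)} - 32929}{z{\left(N{\left(13 \right)} \right)} - 43882} = \frac{\left(-5\right) \left(-140\right) - 32929}{\left(\sqrt{-5 + 13}\right)^{\frac{3}{2}} - 43882} = \frac{700 - 32929}{\left(\sqrt{8}\right)^{\frac{3}{2}} - 43882} = \frac{700 - 32929}{\left(2 \sqrt{2}\right)^{\frac{3}{2}} - 43882} = - \frac{32229}{4 \sqrt[4]{2} - 43882} = - \frac{32229}{-43882 + 4 \sqrt[4]{2}}$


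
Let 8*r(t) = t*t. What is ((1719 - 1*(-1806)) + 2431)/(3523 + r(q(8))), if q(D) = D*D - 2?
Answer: 11912/8007 ≈ 1.4877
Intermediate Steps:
q(D) = -2 + D**2 (q(D) = D**2 - 2 = -2 + D**2)
r(t) = t**2/8 (r(t) = (t*t)/8 = t**2/8)
((1719 - 1*(-1806)) + 2431)/(3523 + r(q(8))) = ((1719 - 1*(-1806)) + 2431)/(3523 + (-2 + 8**2)**2/8) = ((1719 + 1806) + 2431)/(3523 + (-2 + 64)**2/8) = (3525 + 2431)/(3523 + (1/8)*62**2) = 5956/(3523 + (1/8)*3844) = 5956/(3523 + 961/2) = 5956/(8007/2) = 5956*(2/8007) = 11912/8007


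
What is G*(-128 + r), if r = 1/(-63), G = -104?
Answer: 838760/63 ≈ 13314.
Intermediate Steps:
r = -1/63 ≈ -0.015873
G*(-128 + r) = -104*(-128 - 1/63) = -104*(-8065/63) = 838760/63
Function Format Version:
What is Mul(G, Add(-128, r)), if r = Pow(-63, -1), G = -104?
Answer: Rational(838760, 63) ≈ 13314.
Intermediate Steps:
r = Rational(-1, 63) ≈ -0.015873
Mul(G, Add(-128, r)) = Mul(-104, Add(-128, Rational(-1, 63))) = Mul(-104, Rational(-8065, 63)) = Rational(838760, 63)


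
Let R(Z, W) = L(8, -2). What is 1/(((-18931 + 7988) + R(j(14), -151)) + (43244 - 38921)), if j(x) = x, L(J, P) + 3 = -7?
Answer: -1/6630 ≈ -0.00015083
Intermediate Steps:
L(J, P) = -10 (L(J, P) = -3 - 7 = -10)
R(Z, W) = -10
1/(((-18931 + 7988) + R(j(14), -151)) + (43244 - 38921)) = 1/(((-18931 + 7988) - 10) + (43244 - 38921)) = 1/((-10943 - 10) + 4323) = 1/(-10953 + 4323) = 1/(-6630) = -1/6630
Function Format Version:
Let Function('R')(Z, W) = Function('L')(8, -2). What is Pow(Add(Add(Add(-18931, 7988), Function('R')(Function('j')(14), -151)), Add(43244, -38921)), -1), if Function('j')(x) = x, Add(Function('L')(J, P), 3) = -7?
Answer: Rational(-1, 6630) ≈ -0.00015083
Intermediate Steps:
Function('L')(J, P) = -10 (Function('L')(J, P) = Add(-3, -7) = -10)
Function('R')(Z, W) = -10
Pow(Add(Add(Add(-18931, 7988), Function('R')(Function('j')(14), -151)), Add(43244, -38921)), -1) = Pow(Add(Add(Add(-18931, 7988), -10), Add(43244, -38921)), -1) = Pow(Add(Add(-10943, -10), 4323), -1) = Pow(Add(-10953, 4323), -1) = Pow(-6630, -1) = Rational(-1, 6630)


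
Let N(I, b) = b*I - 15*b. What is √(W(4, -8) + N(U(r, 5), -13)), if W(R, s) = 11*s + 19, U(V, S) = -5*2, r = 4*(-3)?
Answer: 16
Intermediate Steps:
r = -12
U(V, S) = -10
N(I, b) = -15*b + I*b (N(I, b) = I*b - 15*b = -15*b + I*b)
W(R, s) = 19 + 11*s
√(W(4, -8) + N(U(r, 5), -13)) = √((19 + 11*(-8)) - 13*(-15 - 10)) = √((19 - 88) - 13*(-25)) = √(-69 + 325) = √256 = 16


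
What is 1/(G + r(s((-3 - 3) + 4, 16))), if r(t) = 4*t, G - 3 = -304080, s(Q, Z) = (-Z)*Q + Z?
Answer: -1/303885 ≈ -3.2907e-6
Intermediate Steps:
s(Q, Z) = Z - Q*Z (s(Q, Z) = -Q*Z + Z = Z - Q*Z)
G = -304077 (G = 3 - 304080 = -304077)
1/(G + r(s((-3 - 3) + 4, 16))) = 1/(-304077 + 4*(16*(1 - ((-3 - 3) + 4)))) = 1/(-304077 + 4*(16*(1 - (-6 + 4)))) = 1/(-304077 + 4*(16*(1 - 1*(-2)))) = 1/(-304077 + 4*(16*(1 + 2))) = 1/(-304077 + 4*(16*3)) = 1/(-304077 + 4*48) = 1/(-304077 + 192) = 1/(-303885) = -1/303885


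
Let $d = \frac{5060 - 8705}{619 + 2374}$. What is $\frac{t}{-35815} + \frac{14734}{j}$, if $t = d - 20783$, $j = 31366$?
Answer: $\frac{1765295324277}{1681128128485} \approx 1.0501$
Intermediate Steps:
$d = - \frac{3645}{2993} \approx -1.2178$
$t = - \frac{62207164}{2993}$ ($t = - \frac{3645}{2993} - 20783 = - \frac{62207164}{2993} \approx -20784.0$)
$\frac{t}{-35815} + \frac{14734}{j} = - \frac{62207164}{2993 \left(-35815\right)} + \frac{14734}{31366} = \left(- \frac{62207164}{2993}\right) \left(- \frac{1}{35815}\right) + 14734 \cdot \frac{1}{31366} = \frac{62207164}{107194295} + \frac{7367}{15683} = \frac{1765295324277}{1681128128485}$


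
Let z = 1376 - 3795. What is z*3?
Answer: -7257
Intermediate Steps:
z = -2419
z*3 = -2419*3 = -7257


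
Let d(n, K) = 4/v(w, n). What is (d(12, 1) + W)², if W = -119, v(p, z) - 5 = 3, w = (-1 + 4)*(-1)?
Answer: 56169/4 ≈ 14042.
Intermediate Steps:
w = -3 (w = 3*(-1) = -3)
v(p, z) = 8 (v(p, z) = 5 + 3 = 8)
d(n, K) = ½ (d(n, K) = 4/8 = 4*(⅛) = ½)
(d(12, 1) + W)² = (½ - 119)² = (-237/2)² = 56169/4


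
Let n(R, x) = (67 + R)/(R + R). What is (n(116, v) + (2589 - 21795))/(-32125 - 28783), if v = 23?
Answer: 4455609/14130656 ≈ 0.31532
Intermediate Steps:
n(R, x) = (67 + R)/(2*R) (n(R, x) = (67 + R)/((2*R)) = (67 + R)*(1/(2*R)) = (67 + R)/(2*R))
(n(116, v) + (2589 - 21795))/(-32125 - 28783) = ((½)*(67 + 116)/116 + (2589 - 21795))/(-32125 - 28783) = ((½)*(1/116)*183 - 19206)/(-60908) = (183/232 - 19206)*(-1/60908) = -4455609/232*(-1/60908) = 4455609/14130656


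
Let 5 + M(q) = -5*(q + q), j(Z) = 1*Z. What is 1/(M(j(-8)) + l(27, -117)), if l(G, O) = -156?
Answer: -1/81 ≈ -0.012346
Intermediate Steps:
j(Z) = Z
M(q) = -5 - 10*q (M(q) = -5 - 5*(q + q) = -5 - 10*q)
1/(M(j(-8)) + l(27, -117)) = 1/((-5 - 10*(-8)) - 156) = 1/((-5 + 80) - 156) = 1/(75 - 156) = 1/(-81) = -1/81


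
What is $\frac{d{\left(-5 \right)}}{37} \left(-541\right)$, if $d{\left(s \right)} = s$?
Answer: $\frac{2705}{37} \approx 73.108$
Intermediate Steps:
$\frac{d{\left(-5 \right)}}{37} \left(-541\right) = - \frac{5}{37} \left(-541\right) = \left(-5\right) \frac{1}{37} \left(-541\right) = \left(- \frac{5}{37}\right) \left(-541\right) = \frac{2705}{37}$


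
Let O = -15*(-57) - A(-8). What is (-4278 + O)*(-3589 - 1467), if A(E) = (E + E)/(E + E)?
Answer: 17311744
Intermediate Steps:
A(E) = 1 (A(E) = (2*E)/((2*E)) = (2*E)*(1/(2*E)) = 1)
O = 854 (O = -15*(-57) - 1*1 = 855 - 1 = 854)
(-4278 + O)*(-3589 - 1467) = (-4278 + 854)*(-3589 - 1467) = -3424*(-5056) = 17311744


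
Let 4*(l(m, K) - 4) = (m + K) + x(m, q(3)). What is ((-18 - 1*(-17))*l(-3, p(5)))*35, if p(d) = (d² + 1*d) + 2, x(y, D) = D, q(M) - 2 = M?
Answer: -875/2 ≈ -437.50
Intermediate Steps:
q(M) = 2 + M
p(d) = 2 + d + d² (p(d) = (d² + d) + 2 = (d + d²) + 2 = 2 + d + d²)
l(m, K) = 21/4 + K/4 + m/4 (l(m, K) = 4 + ((m + K) + (2 + 3))/4 = 4 + ((K + m) + 5)/4 = 4 + (5 + K + m)/4 = 4 + (5/4 + K/4 + m/4) = 21/4 + K/4 + m/4)
((-18 - 1*(-17))*l(-3, p(5)))*35 = ((-18 - 1*(-17))*(21/4 + (2 + 5 + 5²)/4 + (¼)*(-3)))*35 = ((-18 + 17)*(21/4 + (2 + 5 + 25)/4 - ¾))*35 = -(21/4 + (¼)*32 - ¾)*35 = -(21/4 + 8 - ¾)*35 = -1*25/2*35 = -25/2*35 = -875/2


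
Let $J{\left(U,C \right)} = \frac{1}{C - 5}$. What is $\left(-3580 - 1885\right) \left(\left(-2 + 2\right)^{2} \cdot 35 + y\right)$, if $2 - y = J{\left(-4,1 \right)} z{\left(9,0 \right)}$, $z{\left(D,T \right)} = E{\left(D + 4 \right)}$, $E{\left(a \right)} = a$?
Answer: $- \frac{114765}{4} \approx -28691.0$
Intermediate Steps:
$z{\left(D,T \right)} = 4 + D$ ($z{\left(D,T \right)} = D + 4 = 4 + D$)
$J{\left(U,C \right)} = \frac{1}{-5 + C}$ ($J{\left(U,C \right)} = \frac{1}{C - 5} = \frac{1}{-5 + C}$)
$y = \frac{21}{4}$ ($y = 2 - \frac{4 + 9}{-5 + 1} = 2 - \frac{1}{-4} \cdot 13 = 2 - \left(- \frac{1}{4}\right) 13 = 2 - - \frac{13}{4} = 2 + \frac{13}{4} = \frac{21}{4} \approx 5.25$)
$\left(-3580 - 1885\right) \left(\left(-2 + 2\right)^{2} \cdot 35 + y\right) = \left(-3580 - 1885\right) \left(\left(-2 + 2\right)^{2} \cdot 35 + \frac{21}{4}\right) = - 5465 \left(0^{2} \cdot 35 + \frac{21}{4}\right) = - 5465 \left(0 \cdot 35 + \frac{21}{4}\right) = - 5465 \left(0 + \frac{21}{4}\right) = \left(-5465\right) \frac{21}{4} = - \frac{114765}{4}$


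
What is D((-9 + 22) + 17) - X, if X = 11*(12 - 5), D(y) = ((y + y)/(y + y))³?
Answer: -76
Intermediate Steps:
D(y) = 1 (D(y) = ((2*y)/((2*y)))³ = ((2*y)*(1/(2*y)))³ = 1³ = 1)
X = 77 (X = 11*7 = 77)
D((-9 + 22) + 17) - X = 1 - 1*77 = 1 - 77 = -76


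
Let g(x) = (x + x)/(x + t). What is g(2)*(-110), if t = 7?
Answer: -440/9 ≈ -48.889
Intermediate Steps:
g(x) = 2*x/(7 + x) (g(x) = (x + x)/(x + 7) = (2*x)/(7 + x) = 2*x/(7 + x))
g(2)*(-110) = (2*2/(7 + 2))*(-110) = (2*2/9)*(-110) = (2*2*(1/9))*(-110) = (4/9)*(-110) = -440/9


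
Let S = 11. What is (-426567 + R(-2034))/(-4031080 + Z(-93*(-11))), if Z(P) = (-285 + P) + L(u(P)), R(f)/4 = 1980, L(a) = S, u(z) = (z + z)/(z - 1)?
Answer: 418647/4030331 ≈ 0.10387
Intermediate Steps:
u(z) = 2*z/(-1 + z) (u(z) = (2*z)/(-1 + z) = 2*z/(-1 + z))
L(a) = 11
R(f) = 7920 (R(f) = 4*1980 = 7920)
Z(P) = -274 + P (Z(P) = (-285 + P) + 11 = -274 + P)
(-426567 + R(-2034))/(-4031080 + Z(-93*(-11))) = (-426567 + 7920)/(-4031080 + (-274 - 93*(-11))) = -418647/(-4031080 + (-274 + 1023)) = -418647/(-4031080 + 749) = -418647/(-4030331) = -418647*(-1/4030331) = 418647/4030331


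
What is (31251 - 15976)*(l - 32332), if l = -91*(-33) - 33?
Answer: -448504550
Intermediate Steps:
l = 2970 (l = 3003 - 33 = 2970)
(31251 - 15976)*(l - 32332) = (31251 - 15976)*(2970 - 32332) = 15275*(-29362) = -448504550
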